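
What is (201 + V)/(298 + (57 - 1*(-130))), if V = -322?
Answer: -121/485 ≈ -0.24948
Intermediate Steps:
(201 + V)/(298 + (57 - 1*(-130))) = (201 - 322)/(298 + (57 - 1*(-130))) = -121/(298 + (57 + 130)) = -121/(298 + 187) = -121/485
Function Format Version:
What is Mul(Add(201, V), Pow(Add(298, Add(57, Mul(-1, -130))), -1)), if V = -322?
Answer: Rational(-121, 485) ≈ -0.24948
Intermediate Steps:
Mul(Add(201, V), Pow(Add(298, Add(57, Mul(-1, -130))), -1)) = Mul(Add(201, -322), Pow(Add(298, Add(57, Mul(-1, -130))), -1)) = Mul(-121, Pow(Add(298, Add(57, 130)), -1)) = Mul(-121, Pow(Add(298, 187), -1)) = Mul(-121, Pow(485, -1)) = Mul(-121, Rational(1, 485)) = Rational(-121, 485)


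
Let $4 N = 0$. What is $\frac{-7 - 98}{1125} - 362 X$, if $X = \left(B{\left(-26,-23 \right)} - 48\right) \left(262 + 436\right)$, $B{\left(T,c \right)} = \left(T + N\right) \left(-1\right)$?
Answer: $\frac{416915393}{75} \approx 5.5589 \cdot 10^{6}$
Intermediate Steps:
$N = 0$ ($N = \frac{1}{4} \cdot 0 = 0$)
$B{\left(T,c \right)} = - T$ ($B{\left(T,c \right)} = \left(T + 0\right) \left(-1\right) = T \left(-1\right) = - T$)
$X = -15356$ ($X = \left(\left(-1\right) \left(-26\right) - 48\right) \left(262 + 436\right) = \left(26 - 48\right) 698 = \left(-22\right) 698 = -15356$)
$\frac{-7 - 98}{1125} - 362 X = \frac{-7 - 98}{1125} - -5558872 = \left(-7 - 98\right) \frac{1}{1125} + 5558872 = \left(-105\right) \frac{1}{1125} + 5558872 = - \frac{7}{75} + 5558872 = \frac{416915393}{75}$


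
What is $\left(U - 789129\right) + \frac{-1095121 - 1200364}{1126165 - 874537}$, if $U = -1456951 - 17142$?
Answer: $- \frac{569492320901}{251628} \approx -2.2632 \cdot 10^{6}$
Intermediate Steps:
$U = -1474093$ ($U = -1456951 - 17142 = -1474093$)
$\left(U - 789129\right) + \frac{-1095121 - 1200364}{1126165 - 874537} = \left(-1474093 - 789129\right) + \frac{-1095121 - 1200364}{1126165 - 874537} = -2263222 - \frac{2295485}{251628} = - \frac{569492320901}{251628}$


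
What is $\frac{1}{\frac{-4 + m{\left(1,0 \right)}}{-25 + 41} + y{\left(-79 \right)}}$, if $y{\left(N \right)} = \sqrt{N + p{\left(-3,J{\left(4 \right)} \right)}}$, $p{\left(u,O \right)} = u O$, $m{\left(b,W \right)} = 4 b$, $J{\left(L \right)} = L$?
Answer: $- \frac{i \sqrt{91}}{91} \approx - 0.10483 i$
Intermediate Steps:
$p{\left(u,O \right)} = O u$
$y{\left(N \right)} = \sqrt{-12 + N}$ ($y{\left(N \right)} = \sqrt{N + 4 \left(-3\right)} = \sqrt{N - 12} = \sqrt{-12 + N}$)
$\frac{1}{\frac{-4 + m{\left(1,0 \right)}}{-25 + 41} + y{\left(-79 \right)}} = \frac{1}{\frac{-4 + 4 \cdot 1}{-25 + 41} + \sqrt{-12 - 79}} = \frac{1}{\frac{-4 + 4}{16} + \sqrt{-91}} = \frac{1}{0 \cdot \frac{1}{16} + i \sqrt{91}} = \frac{1}{0 + i \sqrt{91}} = \frac{1}{i \sqrt{91}} = - \frac{i \sqrt{91}}{91}$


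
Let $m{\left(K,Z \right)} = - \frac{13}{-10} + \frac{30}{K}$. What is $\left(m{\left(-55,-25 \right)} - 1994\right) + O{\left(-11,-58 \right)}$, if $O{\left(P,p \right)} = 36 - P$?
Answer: $- \frac{214087}{110} \approx -1946.2$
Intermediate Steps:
$m{\left(K,Z \right)} = \frac{13}{10} + \frac{30}{K}$ ($m{\left(K,Z \right)} = \left(-13\right) \left(- \frac{1}{10}\right) + \frac{30}{K} = \frac{13}{10} + \frac{30}{K}$)
$\left(m{\left(-55,-25 \right)} - 1994\right) + O{\left(-11,-58 \right)} = \left(\left(\frac{13}{10} + \frac{30}{-55}\right) - 1994\right) + \left(36 - -11\right) = \left(\left(\frac{13}{10} + 30 \left(- \frac{1}{55}\right)\right) - 1994\right) + \left(36 + 11\right) = \left(\left(\frac{13}{10} - \frac{6}{11}\right) - 1994\right) + 47 = \left(\frac{83}{110} - 1994\right) + 47 = - \frac{219257}{110} + 47 = - \frac{214087}{110}$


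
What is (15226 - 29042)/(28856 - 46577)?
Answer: 1256/1611 ≈ 0.77964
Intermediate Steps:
(15226 - 29042)/(28856 - 46577) = -13816/(-17721) = -13816*(-1/17721) = 1256/1611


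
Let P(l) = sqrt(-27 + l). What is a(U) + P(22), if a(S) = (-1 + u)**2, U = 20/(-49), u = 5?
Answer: 16 + I*sqrt(5) ≈ 16.0 + 2.2361*I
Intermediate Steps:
U = -20/49 (U = 20*(-1/49) = -20/49 ≈ -0.40816)
a(S) = 16 (a(S) = (-1 + 5)**2 = 4**2 = 16)
a(U) + P(22) = 16 + sqrt(-27 + 22) = 16 + sqrt(-5) = 16 + I*sqrt(5)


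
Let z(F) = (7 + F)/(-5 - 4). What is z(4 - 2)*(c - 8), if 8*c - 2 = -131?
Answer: 193/8 ≈ 24.125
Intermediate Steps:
c = -129/8 (c = ¼ + (⅛)*(-131) = ¼ - 131/8 = -129/8 ≈ -16.125)
z(F) = -7/9 - F/9 (z(F) = (7 + F)/(-9) = (7 + F)*(-⅑) = -7/9 - F/9)
z(4 - 2)*(c - 8) = (-7/9 - (4 - 2)/9)*(-129/8 - 8) = (-7/9 - ⅑*2)*(-193/8) = (-7/9 - 2/9)*(-193/8) = -1*(-193/8) = 193/8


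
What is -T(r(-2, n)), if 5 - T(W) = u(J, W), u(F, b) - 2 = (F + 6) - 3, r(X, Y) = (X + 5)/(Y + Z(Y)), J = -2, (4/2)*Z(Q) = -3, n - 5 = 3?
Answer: -2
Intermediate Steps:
n = 8 (n = 5 + 3 = 8)
Z(Q) = -3/2 (Z(Q) = (½)*(-3) = -3/2)
r(X, Y) = (5 + X)/(-3/2 + Y) (r(X, Y) = (X + 5)/(Y - 3/2) = (5 + X)/(-3/2 + Y))
u(F, b) = 5 + F (u(F, b) = 2 + ((F + 6) - 3) = 2 + ((6 + F) - 3) = 2 + (3 + F) = 5 + F)
T(W) = 2 (T(W) = 5 - (5 - 2) = 5 - 1*3 = 5 - 3 = 2)
-T(r(-2, n)) = -1*2 = -2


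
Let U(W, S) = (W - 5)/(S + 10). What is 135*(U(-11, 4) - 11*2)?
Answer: -21870/7 ≈ -3124.3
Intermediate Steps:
U(W, S) = (-5 + W)/(10 + S)
135*(U(-11, 4) - 11*2) = 135*((-5 - 11)/(10 + 4) - 11*2) = 135*(-16/14 - 22) = 135*((1/14)*(-16) - 22) = 135*(-8/7 - 22) = 135*(-162/7) = -21870/7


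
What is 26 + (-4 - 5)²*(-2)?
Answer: -136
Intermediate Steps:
26 + (-4 - 5)²*(-2) = 26 + (-9)²*(-2) = 26 + 81*(-2) = 26 - 162 = -136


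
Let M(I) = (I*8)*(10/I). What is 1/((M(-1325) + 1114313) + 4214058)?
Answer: 1/5328451 ≈ 1.8767e-7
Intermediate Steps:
M(I) = 80 (M(I) = (8*I)*(10/I) = 80)
1/((M(-1325) + 1114313) + 4214058) = 1/((80 + 1114313) + 4214058) = 1/(1114393 + 4214058) = 1/5328451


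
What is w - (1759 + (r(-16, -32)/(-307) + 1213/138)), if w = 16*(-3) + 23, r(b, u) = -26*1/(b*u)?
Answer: -9722027777/5422848 ≈ -1792.8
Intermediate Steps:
r(b, u) = -26/(b*u)
w = -25 (w = -48 + 23 = -25)
w - (1759 + (r(-16, -32)/(-307) + 1213/138)) = -25 - (1759 + (-26/(-16*(-32))/(-307) + 1213/138)) = -25 - (1759 + (-26*(-1/16)*(-1/32)*(-1/307) + 1213*(1/138))) = -25 - (1759 + (-13/256*(-1/307) + 1213/138)) = -25 - (1759 + (13/78592 + 1213/138)) = -25 - (1759 + 47666945/5422848) = -25 - 1*9586456577/5422848 = -25 - 9586456577/5422848 = -9722027777/5422848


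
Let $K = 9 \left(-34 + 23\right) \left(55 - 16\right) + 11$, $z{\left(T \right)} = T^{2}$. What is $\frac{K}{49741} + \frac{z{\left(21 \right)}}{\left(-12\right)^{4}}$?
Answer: $- \frac{6433091}{114603264} \approx -0.056134$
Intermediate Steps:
$K = -3850$ ($K = 9 \left(\left(-11\right) 39\right) + 11 = 9 \left(-429\right) + 11 = -3861 + 11 = -3850$)
$\frac{K}{49741} + \frac{z{\left(21 \right)}}{\left(-12\right)^{4}} = - \frac{3850}{49741} + \frac{21^{2}}{\left(-12\right)^{4}} = \left(-3850\right) \frac{1}{49741} + \frac{441}{20736} = - \frac{3850}{49741} + 441 \cdot \frac{1}{20736} = - \frac{3850}{49741} + \frac{49}{2304} = - \frac{6433091}{114603264}$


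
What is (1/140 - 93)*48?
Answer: -156228/35 ≈ -4463.7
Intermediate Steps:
(1/140 - 93)*48 = -13019/140*48 = -156228/35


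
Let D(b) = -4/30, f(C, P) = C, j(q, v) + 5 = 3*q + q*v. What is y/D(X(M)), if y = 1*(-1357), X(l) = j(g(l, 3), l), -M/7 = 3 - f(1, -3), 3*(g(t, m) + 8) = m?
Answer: 20355/2 ≈ 10178.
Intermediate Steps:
g(t, m) = -8 + m/3
j(q, v) = -5 + 3*q + q*v (j(q, v) = -5 + (3*q + q*v) = -5 + 3*q + q*v)
M = -14 (M = -7*(3 - 1*1) = -7*(3 - 1) = -7*2 = -14)
X(l) = -26 - 7*l (X(l) = -5 + 3*(-8 + (⅓)*3) + (-8 + (⅓)*3)*l = -5 + 3*(-8 + 1) + (-8 + 1)*l = -5 + 3*(-7) - 7*l = -5 - 21 - 7*l = -26 - 7*l)
D(b) = -2/15 (D(b) = -4*1/30 = -2/15)
y = -1357
y/D(X(M)) = -1357/(-2/15) = -1357*(-15/2) = 20355/2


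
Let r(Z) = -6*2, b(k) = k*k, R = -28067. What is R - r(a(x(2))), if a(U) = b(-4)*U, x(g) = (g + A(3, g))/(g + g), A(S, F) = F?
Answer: -28055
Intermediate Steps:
b(k) = k**2
x(g) = 1 (x(g) = (g + g)/(g + g) = (2*g)/((2*g)) = (2*g)*(1/(2*g)) = 1)
a(U) = 16*U (a(U) = (-4)**2*U = 16*U)
r(Z) = -12
R - r(a(x(2))) = -28067 - 1*(-12) = -28067 + 12 = -28055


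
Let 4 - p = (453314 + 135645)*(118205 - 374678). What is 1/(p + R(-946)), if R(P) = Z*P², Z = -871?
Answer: 1/150272609775 ≈ 6.6546e-12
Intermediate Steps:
R(P) = -871*P²
p = 151052081611 (p = 4 - (453314 + 135645)*(118205 - 374678) = 4 - 588959*(-256473) = 4 - 1*(-151052081607) = 4 + 151052081607 = 151052081611)
1/(p + R(-946)) = 1/(151052081611 - 871*(-946)²) = 1/(151052081611 - 871*894916) = 1/(151052081611 - 779471836) = 1/150272609775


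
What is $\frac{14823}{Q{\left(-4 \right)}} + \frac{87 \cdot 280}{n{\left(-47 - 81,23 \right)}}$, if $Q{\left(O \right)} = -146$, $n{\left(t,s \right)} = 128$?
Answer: $\frac{103701}{1168} \approx 88.785$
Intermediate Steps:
$\frac{14823}{Q{\left(-4 \right)}} + \frac{87 \cdot 280}{n{\left(-47 - 81,23 \right)}} = \frac{14823}{-146} + \frac{87 \cdot 280}{128} = 14823 \left(- \frac{1}{146}\right) + 24360 \cdot \frac{1}{128} = - \frac{14823}{146} + \frac{3045}{16} = \frac{103701}{1168}$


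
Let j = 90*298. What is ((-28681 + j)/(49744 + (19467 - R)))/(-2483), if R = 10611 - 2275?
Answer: 1861/151152625 ≈ 1.2312e-5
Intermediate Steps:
j = 26820
R = 8336
((-28681 + j)/(49744 + (19467 - R)))/(-2483) = ((-28681 + 26820)/(49744 + (19467 - 1*8336)))/(-2483) = -1861/(49744 + (19467 - 8336))*(-1/2483) = -1861/(49744 + 11131)*(-1/2483) = -1861/60875*(-1/2483) = 1861/151152625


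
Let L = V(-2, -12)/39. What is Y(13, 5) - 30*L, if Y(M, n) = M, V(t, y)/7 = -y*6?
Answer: -4871/13 ≈ -374.69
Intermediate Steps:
V(t, y) = -42*y (V(t, y) = 7*(-y*6) = 7*(-6*y) = -42*y)
L = 168/13 (L = -42*(-12)/39 = 504*(1/39) = 168/13 ≈ 12.923)
Y(13, 5) - 30*L = 13 - 30*168/13 = 13 - 5040/13 = -4871/13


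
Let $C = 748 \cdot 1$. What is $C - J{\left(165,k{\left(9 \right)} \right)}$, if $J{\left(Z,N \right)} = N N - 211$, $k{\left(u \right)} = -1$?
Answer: $958$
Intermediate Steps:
$J{\left(Z,N \right)} = -211 + N^{2}$ ($J{\left(Z,N \right)} = N^{2} - 211 = -211 + N^{2}$)
$C = 748$
$C - J{\left(165,k{\left(9 \right)} \right)} = 748 - \left(-211 + \left(-1\right)^{2}\right) = 748 - \left(-211 + 1\right) = 748 - -210 = 748 + 210 = 958$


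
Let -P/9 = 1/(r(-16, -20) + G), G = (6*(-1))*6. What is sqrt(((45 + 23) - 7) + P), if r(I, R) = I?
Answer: sqrt(41353)/26 ≈ 7.8213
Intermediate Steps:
G = -36 (G = -6*6 = -36)
P = 9/52 (P = -9/(-16 - 36) = -9/(-52) = -9*(-1/52) = 9/52 ≈ 0.17308)
sqrt(((45 + 23) - 7) + P) = sqrt(((45 + 23) - 7) + 9/52) = sqrt((68 - 7) + 9/52) = sqrt(61 + 9/52) = sqrt(3181/52) = sqrt(41353)/26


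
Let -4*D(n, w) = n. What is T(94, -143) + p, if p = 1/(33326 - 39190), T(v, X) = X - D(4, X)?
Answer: -832689/5864 ≈ -142.00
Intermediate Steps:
D(n, w) = -n/4
T(v, X) = 1 + X (T(v, X) = X - (-1)*4/4 = X - 1*(-1) = X + 1 = 1 + X)
p = -1/5864 (p = 1/(-5864) = -1/5864 ≈ -0.00017053)
T(94, -143) + p = (1 - 143) - 1/5864 = -142 - 1/5864 = -832689/5864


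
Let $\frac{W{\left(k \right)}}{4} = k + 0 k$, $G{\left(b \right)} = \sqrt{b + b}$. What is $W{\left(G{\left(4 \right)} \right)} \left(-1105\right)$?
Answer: $- 8840 \sqrt{2} \approx -12502.0$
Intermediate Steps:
$G{\left(b \right)} = \sqrt{2} \sqrt{b}$ ($G{\left(b \right)} = \sqrt{2 b} = \sqrt{2} \sqrt{b}$)
$W{\left(k \right)} = 4 k$ ($W{\left(k \right)} = 4 \left(k + 0 k\right) = 4 \left(k + 0\right) = 4 k$)
$W{\left(G{\left(4 \right)} \right)} \left(-1105\right) = 4 \sqrt{2} \sqrt{4} \left(-1105\right) = 4 \sqrt{2} \cdot 2 \left(-1105\right) = 4 \cdot 2 \sqrt{2} \left(-1105\right) = 8 \sqrt{2} \left(-1105\right) = - 8840 \sqrt{2}$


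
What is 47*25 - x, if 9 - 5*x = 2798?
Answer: 8664/5 ≈ 1732.8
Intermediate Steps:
x = -2789/5 (x = 9/5 - ⅕*2798 = 9/5 - 2798/5 = -2789/5 ≈ -557.80)
47*25 - x = 47*25 - 1*(-2789/5) = 1175 + 2789/5 = 8664/5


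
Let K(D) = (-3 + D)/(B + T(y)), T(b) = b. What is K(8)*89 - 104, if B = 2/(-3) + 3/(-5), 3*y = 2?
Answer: -2537/3 ≈ -845.67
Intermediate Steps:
y = ⅔ (y = (⅓)*2 = ⅔ ≈ 0.66667)
B = -19/15 (B = 2*(-⅓) + 3*(-⅕) = -⅔ - ⅗ = -19/15 ≈ -1.2667)
K(D) = 5 - 5*D/3 (K(D) = (-3 + D)/(-19/15 + ⅔) = (-3 + D)/(-⅗) = (-3 + D)*(-5/3) = 5 - 5*D/3)
K(8)*89 - 104 = (5 - 5/3*8)*89 - 104 = (5 - 40/3)*89 - 104 = -25/3*89 - 104 = -2225/3 - 104 = -2537/3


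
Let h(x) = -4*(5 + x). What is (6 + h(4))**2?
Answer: 900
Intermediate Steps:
h(x) = -20 - 4*x
(6 + h(4))**2 = (6 + (-20 - 4*4))**2 = (6 + (-20 - 16))**2 = (6 - 36)**2 = (-30)**2 = 900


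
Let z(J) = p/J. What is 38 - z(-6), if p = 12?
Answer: 40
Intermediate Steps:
z(J) = 12/J
38 - z(-6) = 38 - 12/(-6) = 38 - 12*(-1)/6 = 38 - 1*(-2) = 38 + 2 = 40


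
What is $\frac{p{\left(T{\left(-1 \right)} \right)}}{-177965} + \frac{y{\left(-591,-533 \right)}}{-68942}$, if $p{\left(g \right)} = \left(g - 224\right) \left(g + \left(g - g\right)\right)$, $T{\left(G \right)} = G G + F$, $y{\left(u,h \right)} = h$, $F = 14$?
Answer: $\frac{62197703}{2453852606} \approx 0.025347$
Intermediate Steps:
$T{\left(G \right)} = 14 + G^{2}$ ($T{\left(G \right)} = G G + 14 = G^{2} + 14 = 14 + G^{2}$)
$p{\left(g \right)} = g \left(-224 + g\right)$ ($p{\left(g \right)} = \left(-224 + g\right) \left(g + 0\right) = \left(-224 + g\right) g = g \left(-224 + g\right)$)
$\frac{p{\left(T{\left(-1 \right)} \right)}}{-177965} + \frac{y{\left(-591,-533 \right)}}{-68942} = \frac{\left(14 + \left(-1\right)^{2}\right) \left(-224 + \left(14 + \left(-1\right)^{2}\right)\right)}{-177965} - \frac{533}{-68942} = \left(14 + 1\right) \left(-224 + \left(14 + 1\right)\right) \left(- \frac{1}{177965}\right) - - \frac{533}{68942} = 15 \left(-224 + 15\right) \left(- \frac{1}{177965}\right) + \frac{533}{68942} = 15 \left(-209\right) \left(- \frac{1}{177965}\right) + \frac{533}{68942} = \left(-3135\right) \left(- \frac{1}{177965}\right) + \frac{533}{68942} = \frac{627}{35593} + \frac{533}{68942} = \frac{62197703}{2453852606}$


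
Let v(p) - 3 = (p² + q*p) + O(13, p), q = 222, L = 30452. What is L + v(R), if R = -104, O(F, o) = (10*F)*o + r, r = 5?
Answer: 4668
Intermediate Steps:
O(F, o) = 5 + 10*F*o (O(F, o) = (10*F)*o + 5 = 10*F*o + 5 = 5 + 10*F*o)
v(p) = 8 + p² + 352*p (v(p) = 3 + ((p² + 222*p) + (5 + 10*13*p)) = 3 + ((p² + 222*p) + (5 + 130*p)) = 3 + (5 + p² + 352*p) = 8 + p² + 352*p)
L + v(R) = 30452 + (8 + (-104)² + 352*(-104)) = 30452 + (8 + 10816 - 36608) = 30452 - 25784 = 4668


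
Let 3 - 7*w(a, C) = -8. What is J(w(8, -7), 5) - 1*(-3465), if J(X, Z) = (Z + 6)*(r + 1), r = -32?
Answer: 3124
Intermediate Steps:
w(a, C) = 11/7 (w(a, C) = 3/7 - 1/7*(-8) = 3/7 + 8/7 = 11/7)
J(X, Z) = -186 - 31*Z (J(X, Z) = (Z + 6)*(-32 + 1) = (6 + Z)*(-31) = -186 - 31*Z)
J(w(8, -7), 5) - 1*(-3465) = (-186 - 31*5) - 1*(-3465) = (-186 - 155) + 3465 = -341 + 3465 = 3124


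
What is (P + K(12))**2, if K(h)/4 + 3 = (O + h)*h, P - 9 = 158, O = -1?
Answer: 466489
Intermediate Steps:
P = 167 (P = 9 + 158 = 167)
K(h) = -12 + 4*h*(-1 + h) (K(h) = -12 + 4*((-1 + h)*h) = -12 + 4*(h*(-1 + h)) = -12 + 4*h*(-1 + h))
(P + K(12))**2 = (167 + (-12 - 4*12 + 4*12**2))**2 = (167 + (-12 - 48 + 4*144))**2 = (167 + (-12 - 48 + 576))**2 = (167 + 516)**2 = 683**2 = 466489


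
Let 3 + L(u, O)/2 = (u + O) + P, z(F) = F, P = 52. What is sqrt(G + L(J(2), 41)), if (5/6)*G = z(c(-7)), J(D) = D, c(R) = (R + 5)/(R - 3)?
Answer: 7*sqrt(94)/5 ≈ 13.574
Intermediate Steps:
c(R) = (5 + R)/(-3 + R)
L(u, O) = 98 + 2*O + 2*u (L(u, O) = -6 + 2*((u + O) + 52) = -6 + 2*((O + u) + 52) = -6 + 2*(52 + O + u) = -6 + (104 + 2*O + 2*u) = 98 + 2*O + 2*u)
G = 6/25 (G = 6*((5 - 7)/(-3 - 7))/5 = 6*(-2/(-10))/5 = 6*(-1/10*(-2))/5 = (6/5)*(1/5) = 6/25 ≈ 0.24000)
sqrt(G + L(J(2), 41)) = sqrt(6/25 + (98 + 2*41 + 2*2)) = sqrt(6/25 + (98 + 82 + 4)) = sqrt(6/25 + 184) = sqrt(4606/25) = 7*sqrt(94)/5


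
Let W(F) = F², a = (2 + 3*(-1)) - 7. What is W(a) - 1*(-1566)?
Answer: 1630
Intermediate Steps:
a = -8 (a = (2 - 3) - 7 = -1 - 7 = -8)
W(a) - 1*(-1566) = (-8)² - 1*(-1566) = 64 + 1566 = 1630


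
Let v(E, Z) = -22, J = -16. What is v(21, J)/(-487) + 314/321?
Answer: 159980/156327 ≈ 1.0234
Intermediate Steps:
v(21, J)/(-487) + 314/321 = -22/(-487) + 314/321 = -22*(-1/487) + 314*(1/321) = 22/487 + 314/321 = 159980/156327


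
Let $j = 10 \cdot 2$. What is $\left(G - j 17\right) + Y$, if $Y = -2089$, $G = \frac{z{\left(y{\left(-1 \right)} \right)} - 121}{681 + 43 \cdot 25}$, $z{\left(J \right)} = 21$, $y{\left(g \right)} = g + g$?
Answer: $- \frac{1066356}{439} \approx -2429.1$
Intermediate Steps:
$j = 20$
$y{\left(g \right)} = 2 g$
$G = - \frac{25}{439}$ ($G = \frac{21 - 121}{681 + 43 \cdot 25} = - \frac{100}{681 + 1075} = - \frac{100}{1756} = \left(-100\right) \frac{1}{1756} = - \frac{25}{439} \approx -0.056948$)
$\left(G - j 17\right) + Y = \left(- \frac{25}{439} - 20 \cdot 17\right) - 2089 = \left(- \frac{25}{439} - 340\right) - 2089 = - \frac{149285}{439} - 2089 = - \frac{1066356}{439}$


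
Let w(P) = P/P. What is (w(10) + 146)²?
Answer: 21609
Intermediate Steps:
w(P) = 1
(w(10) + 146)² = (1 + 146)² = 147² = 21609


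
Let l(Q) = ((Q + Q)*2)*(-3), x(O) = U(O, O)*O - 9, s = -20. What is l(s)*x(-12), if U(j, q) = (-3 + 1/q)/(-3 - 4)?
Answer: -24000/7 ≈ -3428.6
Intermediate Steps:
U(j, q) = 3/7 - 1/(7*q) (U(j, q) = (-3 + 1/q)/(-7) = (-3 + 1/q)*(-⅐) = 3/7 - 1/(7*q))
x(O) = -64/7 + 3*O/7 (x(O) = ((-1 + 3*O)/(7*O))*O - 9 = (-⅐ + 3*O/7) - 9 = -64/7 + 3*O/7)
l(Q) = -12*Q (l(Q) = ((2*Q)*2)*(-3) = (4*Q)*(-3) = -12*Q)
l(s)*x(-12) = (-12*(-20))*(-64/7 + (3/7)*(-12)) = 240*(-64/7 - 36/7) = 240*(-100/7) = -24000/7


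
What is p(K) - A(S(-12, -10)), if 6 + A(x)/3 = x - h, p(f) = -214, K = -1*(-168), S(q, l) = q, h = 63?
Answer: 29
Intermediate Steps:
K = 168
A(x) = -207 + 3*x (A(x) = -18 + 3*(x - 1*63) = -18 + 3*(x - 63) = -18 + 3*(-63 + x) = -18 + (-189 + 3*x) = -207 + 3*x)
p(K) - A(S(-12, -10)) = -214 - (-207 + 3*(-12)) = -214 - (-207 - 36) = -214 - 1*(-243) = -214 + 243 = 29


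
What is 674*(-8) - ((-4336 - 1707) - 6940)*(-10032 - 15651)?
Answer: -333447781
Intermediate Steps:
674*(-8) - ((-4336 - 1707) - 6940)*(-10032 - 15651) = -5392 - (-6043 - 6940)*(-25683) = -5392 - (-12983)*(-25683) = -5392 - 1*333442389 = -5392 - 333442389 = -333447781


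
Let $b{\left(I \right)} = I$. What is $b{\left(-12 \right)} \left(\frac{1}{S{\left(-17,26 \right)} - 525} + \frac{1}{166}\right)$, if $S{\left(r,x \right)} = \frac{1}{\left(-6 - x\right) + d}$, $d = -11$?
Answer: $- \frac{279}{5644} \approx -0.049433$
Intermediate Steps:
$S{\left(r,x \right)} = \frac{1}{-17 - x}$ ($S{\left(r,x \right)} = \frac{1}{\left(-6 - x\right) - 11} = \frac{1}{-17 - x}$)
$b{\left(-12 \right)} \left(\frac{1}{S{\left(-17,26 \right)} - 525} + \frac{1}{166}\right) = - 12 \left(\frac{1}{- \frac{1}{17 + 26} - 525} + \frac{1}{166}\right) = - 12 \left(\frac{1}{- \frac{1}{43} - 525} + \frac{1}{166}\right) = - 12 \left(\frac{1}{- \frac{22576}{43}} + \frac{1}{166}\right) = - 12 \left(- \frac{43}{22576} + \frac{1}{166}\right) = \left(-12\right) \frac{93}{22576} = - \frac{279}{5644}$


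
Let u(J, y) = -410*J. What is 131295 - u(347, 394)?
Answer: 273565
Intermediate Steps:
131295 - u(347, 394) = 131295 - (-410)*347 = 131295 - 1*(-142270) = 131295 + 142270 = 273565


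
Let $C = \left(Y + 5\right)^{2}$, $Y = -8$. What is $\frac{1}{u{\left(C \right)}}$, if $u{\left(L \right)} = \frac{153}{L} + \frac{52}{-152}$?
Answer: $\frac{38}{633} \approx 0.060032$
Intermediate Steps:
$C = 9$ ($C = \left(-8 + 5\right)^{2} = \left(-3\right)^{2} = 9$)
$u{\left(L \right)} = - \frac{13}{38} + \frac{153}{L}$ ($u{\left(L \right)} = \frac{153}{L} + 52 \left(- \frac{1}{152}\right) = \frac{153}{L} - \frac{13}{38} = - \frac{13}{38} + \frac{153}{L}$)
$\frac{1}{u{\left(C \right)}} = \frac{1}{- \frac{13}{38} + \frac{153}{9}} = \frac{1}{- \frac{13}{38} + 153 \cdot \frac{1}{9}} = \frac{1}{- \frac{13}{38} + 17} = \frac{1}{\frac{633}{38}} = \frac{38}{633}$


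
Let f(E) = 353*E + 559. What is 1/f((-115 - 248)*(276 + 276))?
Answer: -1/70732169 ≈ -1.4138e-8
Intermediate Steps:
f(E) = 559 + 353*E
1/f((-115 - 248)*(276 + 276)) = 1/(559 + 353*((-115 - 248)*(276 + 276))) = 1/(559 + 353*(-363*552)) = 1/(559 + 353*(-200376)) = 1/(559 - 70732728) = 1/(-70732169) = -1/70732169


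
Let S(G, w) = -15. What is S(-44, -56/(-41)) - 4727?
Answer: -4742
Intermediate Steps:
S(-44, -56/(-41)) - 4727 = -15 - 4727 = -4742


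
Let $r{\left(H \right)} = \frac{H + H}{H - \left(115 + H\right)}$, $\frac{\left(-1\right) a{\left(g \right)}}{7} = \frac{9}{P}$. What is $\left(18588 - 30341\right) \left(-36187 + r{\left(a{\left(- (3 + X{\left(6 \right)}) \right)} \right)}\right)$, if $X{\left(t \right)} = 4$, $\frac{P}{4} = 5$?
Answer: $\frac{21265258357}{50} \approx 4.2531 \cdot 10^{8}$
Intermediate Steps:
$P = 20$ ($P = 4 \cdot 5 = 20$)
$a{\left(g \right)} = - \frac{63}{20}$ ($a{\left(g \right)} = - 7 \cdot \frac{9}{20} = - 7 \cdot 9 \cdot \frac{1}{20} = \left(-7\right) \frac{9}{20} = - \frac{63}{20}$)
$r{\left(H \right)} = - \frac{2 H}{115}$ ($r{\left(H \right)} = \frac{2 H}{-115} = 2 H \left(- \frac{1}{115}\right) = - \frac{2 H}{115}$)
$\left(18588 - 30341\right) \left(-36187 + r{\left(a{\left(- (3 + X{\left(6 \right)}) \right)} \right)}\right) = \left(18588 - 30341\right) \left(-36187 - - \frac{63}{1150}\right) = - 11753 \left(-36187 + \frac{63}{1150}\right) = \left(-11753\right) \left(- \frac{41614987}{1150}\right) = \frac{21265258357}{50}$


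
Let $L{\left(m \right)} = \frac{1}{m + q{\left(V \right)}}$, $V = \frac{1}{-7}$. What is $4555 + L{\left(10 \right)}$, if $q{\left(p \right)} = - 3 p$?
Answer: $\frac{332522}{73} \approx 4555.1$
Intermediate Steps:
$V = - \frac{1}{7} \approx -0.14286$
$L{\left(m \right)} = \frac{1}{\frac{3}{7} + m}$ ($L{\left(m \right)} = \frac{1}{m - - \frac{3}{7}} = \frac{1}{m + \frac{3}{7}} = \frac{1}{\frac{3}{7} + m}$)
$4555 + L{\left(10 \right)} = 4555 + \frac{7}{3 + 7 \cdot 10} = 4555 + \frac{7}{3 + 70} = 4555 + \frac{7}{73} = \frac{332522}{73}$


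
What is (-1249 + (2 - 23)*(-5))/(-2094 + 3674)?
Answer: -286/395 ≈ -0.72405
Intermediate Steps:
(-1249 + (2 - 23)*(-5))/(-2094 + 3674) = (-1249 - 21*(-5))/1580 = (-1249 + 105)*(1/1580) = -1144*1/1580 = -286/395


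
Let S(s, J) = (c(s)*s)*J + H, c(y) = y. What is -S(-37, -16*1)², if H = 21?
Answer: -478865689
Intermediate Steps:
S(s, J) = 21 + J*s² (S(s, J) = (s*s)*J + 21 = s²*J + 21 = J*s² + 21 = 21 + J*s²)
-S(-37, -16*1)² = -(21 - 16*1*(-37)²)² = -(21 - 16*1369)² = -(21 - 21904)² = -1*(-21883)² = -1*478865689 = -478865689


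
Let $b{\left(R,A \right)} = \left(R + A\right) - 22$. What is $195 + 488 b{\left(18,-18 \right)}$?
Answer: $-10541$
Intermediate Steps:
$b{\left(R,A \right)} = -22 + A + R$ ($b{\left(R,A \right)} = \left(A + R\right) - 22 = -22 + A + R$)
$195 + 488 b{\left(18,-18 \right)} = 195 + 488 \left(-22 - 18 + 18\right) = 195 + 488 \left(-22\right) = 195 - 10736 = -10541$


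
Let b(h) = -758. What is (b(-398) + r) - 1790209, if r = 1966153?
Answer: 175186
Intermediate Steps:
(b(-398) + r) - 1790209 = (-758 + 1966153) - 1790209 = 1965395 - 1790209 = 175186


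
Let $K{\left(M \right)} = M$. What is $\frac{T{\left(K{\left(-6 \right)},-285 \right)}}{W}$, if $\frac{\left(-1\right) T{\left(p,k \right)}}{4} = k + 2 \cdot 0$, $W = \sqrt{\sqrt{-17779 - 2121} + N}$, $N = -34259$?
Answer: $\frac{1140}{\sqrt{-34259 + 10 i \sqrt{199}}} \approx 0.01268 - 6.1591 i$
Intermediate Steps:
$W = \sqrt{-34259 + 10 i \sqrt{199}}$ ($W = \sqrt{\sqrt{-17779 - 2121} - 34259} = \sqrt{\sqrt{-19900} - 34259} = \sqrt{10 i \sqrt{199} - 34259} = \sqrt{-34259 + 10 i \sqrt{199}} \approx 0.3811 + 185.09 i$)
$T{\left(p,k \right)} = - 4 k$ ($T{\left(p,k \right)} = - 4 \left(k + 2 \cdot 0\right) = - 4 \left(k + 0\right) = - 4 k$)
$\frac{T{\left(K{\left(-6 \right)},-285 \right)}}{W} = \frac{\left(-4\right) \left(-285\right)}{\sqrt{-34259 + 10 i \sqrt{199}}} = \frac{1140}{\sqrt{-34259 + 10 i \sqrt{199}}}$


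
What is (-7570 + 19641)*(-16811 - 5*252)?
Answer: -218135041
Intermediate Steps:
(-7570 + 19641)*(-16811 - 5*252) = 12071*(-16811 - 1260) = 12071*(-18071) = -218135041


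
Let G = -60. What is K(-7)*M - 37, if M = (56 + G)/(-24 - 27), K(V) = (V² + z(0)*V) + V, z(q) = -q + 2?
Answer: -1775/51 ≈ -34.804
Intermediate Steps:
z(q) = 2 - q
K(V) = V² + 3*V (K(V) = (V² + (2 - 1*0)*V) + V = (V² + (2 + 0)*V) + V = (V² + 2*V) + V = V² + 3*V)
M = 4/51 (M = (56 - 60)/(-24 - 27) = -4/(-51) = -4*(-1/51) = 4/51 ≈ 0.078431)
K(-7)*M - 37 = -7*(3 - 7)*(4/51) - 37 = -7*(-4)*(4/51) - 37 = 28*(4/51) - 37 = 112/51 - 37 = -1775/51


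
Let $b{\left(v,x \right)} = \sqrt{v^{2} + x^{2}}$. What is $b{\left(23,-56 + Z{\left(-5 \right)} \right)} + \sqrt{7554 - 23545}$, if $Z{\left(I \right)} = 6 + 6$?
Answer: $\sqrt{2465} + i \sqrt{15991} \approx 49.649 + 126.46 i$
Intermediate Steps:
$Z{\left(I \right)} = 12$
$b{\left(23,-56 + Z{\left(-5 \right)} \right)} + \sqrt{7554 - 23545} = \sqrt{23^{2} + \left(-56 + 12\right)^{2}} + \sqrt{7554 - 23545} = \sqrt{529 + \left(-44\right)^{2}} + \sqrt{-15991} = \sqrt{529 + 1936} + i \sqrt{15991} = \sqrt{2465} + i \sqrt{15991}$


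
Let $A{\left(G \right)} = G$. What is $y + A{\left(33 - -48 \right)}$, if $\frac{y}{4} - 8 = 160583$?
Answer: $642445$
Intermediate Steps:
$y = 642364$ ($y = 32 + 4 \cdot 160583 = 32 + 642332 = 642364$)
$y + A{\left(33 - -48 \right)} = 642364 + \left(33 - -48\right) = 642364 + \left(33 + 48\right) = 642364 + 81 = 642445$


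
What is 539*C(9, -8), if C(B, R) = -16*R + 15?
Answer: 77077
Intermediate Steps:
C(B, R) = 15 - 16*R
539*C(9, -8) = 539*(15 - 16*(-8)) = 539*(15 + 128) = 539*143 = 77077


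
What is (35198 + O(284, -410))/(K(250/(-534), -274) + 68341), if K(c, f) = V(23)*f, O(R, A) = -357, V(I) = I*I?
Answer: -34841/76605 ≈ -0.45481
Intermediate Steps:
V(I) = I²
K(c, f) = 529*f (K(c, f) = 23²*f = 529*f)
(35198 + O(284, -410))/(K(250/(-534), -274) + 68341) = (35198 - 357)/(529*(-274) + 68341) = 34841/(-144946 + 68341) = 34841/(-76605) = 34841*(-1/76605) = -34841/76605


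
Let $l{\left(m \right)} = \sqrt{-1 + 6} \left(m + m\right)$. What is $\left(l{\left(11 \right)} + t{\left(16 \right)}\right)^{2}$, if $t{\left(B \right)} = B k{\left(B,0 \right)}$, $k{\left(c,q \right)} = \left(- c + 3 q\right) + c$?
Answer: $2420$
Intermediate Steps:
$k{\left(c,q \right)} = 3 q$
$t{\left(B \right)} = 0$ ($t{\left(B \right)} = B 3 \cdot 0 = B 0 = 0$)
$l{\left(m \right)} = 2 m \sqrt{5}$ ($l{\left(m \right)} = \sqrt{5} \cdot 2 m = 2 m \sqrt{5}$)
$\left(l{\left(11 \right)} + t{\left(16 \right)}\right)^{2} = \left(2 \cdot 11 \sqrt{5} + 0\right)^{2} = \left(22 \sqrt{5} + 0\right)^{2} = \left(22 \sqrt{5}\right)^{2} = 2420$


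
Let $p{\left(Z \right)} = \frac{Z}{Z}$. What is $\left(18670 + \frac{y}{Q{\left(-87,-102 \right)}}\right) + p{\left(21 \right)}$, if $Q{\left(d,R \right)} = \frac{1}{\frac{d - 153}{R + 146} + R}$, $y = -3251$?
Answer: $\frac{4048063}{11} \approx 3.6801 \cdot 10^{5}$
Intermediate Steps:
$p{\left(Z \right)} = 1$
$Q{\left(d,R \right)} = \frac{1}{R + \frac{-153 + d}{146 + R}}$ ($Q{\left(d,R \right)} = \frac{1}{\frac{-153 + d}{146 + R} + R} = \frac{1}{R + \frac{-153 + d}{146 + R}}$)
$\left(18670 + \frac{y}{Q{\left(-87,-102 \right)}}\right) + p{\left(21 \right)} = \left(18670 - \frac{3251}{\frac{1}{-153 - 87 + \left(-102\right)^{2} + 146 \left(-102\right)} \left(146 - 102\right)}\right) + 1 = \left(18670 - \frac{3251}{\frac{1}{-153 - 87 + 10404 - 14892} \cdot 44}\right) + 1 = \left(18670 - \frac{3251}{\frac{1}{-4728} \cdot 44}\right) + 1 = \left(18670 - \frac{3251}{\left(- \frac{1}{4728}\right) 44}\right) + 1 = \left(18670 - \frac{3251}{- \frac{11}{1182}}\right) + 1 = \left(18670 - - \frac{3842682}{11}\right) + 1 = \left(18670 + \frac{3842682}{11}\right) + 1 = \frac{4048052}{11} + 1 = \frac{4048063}{11}$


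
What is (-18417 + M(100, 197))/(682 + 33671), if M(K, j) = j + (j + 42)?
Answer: -17981/34353 ≈ -0.52342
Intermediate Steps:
M(K, j) = 42 + 2*j (M(K, j) = j + (42 + j) = 42 + 2*j)
(-18417 + M(100, 197))/(682 + 33671) = (-18417 + (42 + 2*197))/(682 + 33671) = (-18417 + (42 + 394))/34353 = (-18417 + 436)*(1/34353) = -17981*1/34353 = -17981/34353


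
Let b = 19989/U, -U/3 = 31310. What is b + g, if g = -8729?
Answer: -273311653/31310 ≈ -8729.2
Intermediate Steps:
U = -93930 (U = -3*31310 = -93930)
b = -6663/31310 (b = 19989/(-93930) = 19989*(-1/93930) = -6663/31310 ≈ -0.21281)
b + g = -6663/31310 - 8729 = -273311653/31310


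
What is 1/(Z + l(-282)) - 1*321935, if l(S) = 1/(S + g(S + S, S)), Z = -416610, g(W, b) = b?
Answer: -75644436279899/234968041 ≈ -3.2194e+5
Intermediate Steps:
l(S) = 1/(2*S) (l(S) = 1/(S + S) = 1/(2*S))
1/(Z + l(-282)) - 1*321935 = 1/(-416610 + (½)/(-282)) - 1*321935 = 1/(-416610 + (½)*(-1/282)) - 321935 = 1/(-416610 - 1/564) - 321935 = 1/(-234968041/564) - 321935 = -564/234968041 - 321935 = -75644436279899/234968041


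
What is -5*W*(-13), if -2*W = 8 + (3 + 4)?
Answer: -975/2 ≈ -487.50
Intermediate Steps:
W = -15/2 (W = -(8 + (3 + 4))/2 = -(8 + 7)/2 = -1/2*15 = -15/2 ≈ -7.5000)
-5*W*(-13) = -5*(-15/2)*(-13) = (75/2)*(-13) = -975/2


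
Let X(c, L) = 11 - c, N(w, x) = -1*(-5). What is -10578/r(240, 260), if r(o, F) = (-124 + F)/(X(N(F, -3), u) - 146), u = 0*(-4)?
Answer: 185115/17 ≈ 10889.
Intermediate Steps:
N(w, x) = 5
u = 0
r(o, F) = 31/35 - F/140 (r(o, F) = (-124 + F)/((11 - 1*5) - 146) = (-124 + F)/((11 - 5) - 146) = (-124 + F)/(6 - 146) = (-124 + F)/(-140) = (-124 + F)*(-1/140) = 31/35 - F/140)
-10578/r(240, 260) = -10578/(31/35 - 1/140*260) = -10578/(31/35 - 13/7) = -10578/(-34/35) = -10578*(-35/34) = 185115/17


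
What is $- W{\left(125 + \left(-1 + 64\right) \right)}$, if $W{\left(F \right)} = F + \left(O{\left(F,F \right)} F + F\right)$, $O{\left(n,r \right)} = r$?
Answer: $-35720$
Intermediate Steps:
$W{\left(F \right)} = F^{2} + 2 F$ ($W{\left(F \right)} = F + \left(F F + F\right) = F + \left(F^{2} + F\right) = F + \left(F + F^{2}\right) = F^{2} + 2 F$)
$- W{\left(125 + \left(-1 + 64\right) \right)} = - \left(125 + \left(-1 + 64\right)\right) \left(2 + \left(125 + \left(-1 + 64\right)\right)\right) = - \left(125 + 63\right) \left(2 + \left(125 + 63\right)\right) = - 188 \left(2 + 188\right) = - 188 \cdot 190 = \left(-1\right) 35720 = -35720$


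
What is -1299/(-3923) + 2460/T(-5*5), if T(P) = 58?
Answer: 4862961/113767 ≈ 42.745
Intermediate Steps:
-1299/(-3923) + 2460/T(-5*5) = -1299/(-3923) + 2460/58 = -1299*(-1/3923) + 2460*(1/58) = 1299/3923 + 1230/29 = 4862961/113767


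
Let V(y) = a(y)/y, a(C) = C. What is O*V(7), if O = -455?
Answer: -455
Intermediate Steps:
V(y) = 1 (V(y) = y/y = 1)
O*V(7) = -455*1 = -455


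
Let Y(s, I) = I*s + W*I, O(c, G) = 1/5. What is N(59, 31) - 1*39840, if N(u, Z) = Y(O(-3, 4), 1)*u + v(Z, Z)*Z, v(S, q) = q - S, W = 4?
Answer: -197961/5 ≈ -39592.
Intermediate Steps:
O(c, G) = ⅕
Y(s, I) = 4*I + I*s (Y(s, I) = I*s + 4*I = 4*I + I*s)
N(u, Z) = 21*u/5 (N(u, Z) = (1*(4 + ⅕))*u + (Z - Z)*Z = (1*(21/5))*u + 0*Z = 21*u/5 + 0 = 21*u/5)
N(59, 31) - 1*39840 = (21/5)*59 - 1*39840 = 1239/5 - 39840 = -197961/5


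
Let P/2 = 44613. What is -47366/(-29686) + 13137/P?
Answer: 769377283/441460506 ≈ 1.7428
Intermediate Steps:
P = 89226 (P = 2*44613 = 89226)
-47366/(-29686) + 13137/P = -47366/(-29686) + 13137/89226 = -47366*(-1/29686) + 13137*(1/89226) = 23683/14843 + 4379/29742 = 769377283/441460506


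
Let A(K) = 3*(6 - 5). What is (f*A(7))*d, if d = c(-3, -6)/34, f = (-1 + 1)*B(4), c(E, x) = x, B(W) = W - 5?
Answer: 0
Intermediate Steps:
B(W) = -5 + W
A(K) = 3 (A(K) = 3*1 = 3)
f = 0 (f = (-1 + 1)*(-5 + 4) = 0*(-1) = 0)
d = -3/17 (d = -6/34 = -6*1/34 = -3/17 ≈ -0.17647)
(f*A(7))*d = (0*3)*(-3/17) = 0*(-3/17) = 0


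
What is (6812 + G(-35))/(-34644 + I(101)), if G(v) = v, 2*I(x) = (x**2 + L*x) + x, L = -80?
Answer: -6777/33533 ≈ -0.20210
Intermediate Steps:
I(x) = x**2/2 - 79*x/2 (I(x) = ((x**2 - 80*x) + x)/2 = (x**2 - 79*x)/2 = x**2/2 - 79*x/2)
(6812 + G(-35))/(-34644 + I(101)) = (6812 - 35)/(-34644 + (1/2)*101*(-79 + 101)) = 6777/(-34644 + (1/2)*101*22) = 6777/(-34644 + 1111) = 6777/(-33533) = 6777*(-1/33533) = -6777/33533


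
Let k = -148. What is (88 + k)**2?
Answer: 3600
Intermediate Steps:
(88 + k)**2 = (88 - 148)**2 = (-60)**2 = 3600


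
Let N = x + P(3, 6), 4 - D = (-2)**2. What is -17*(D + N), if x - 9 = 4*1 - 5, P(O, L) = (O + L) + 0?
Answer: -289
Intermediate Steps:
D = 0 (D = 4 - 1*(-2)**2 = 4 - 1*4 = 4 - 4 = 0)
P(O, L) = L + O (P(O, L) = (L + O) + 0 = L + O)
x = 8 (x = 9 + (4*1 - 5) = 9 + (4 - 5) = 9 - 1 = 8)
N = 17 (N = 8 + (6 + 3) = 8 + 9 = 17)
-17*(D + N) = -17*(0 + 17) = -17*17 = -289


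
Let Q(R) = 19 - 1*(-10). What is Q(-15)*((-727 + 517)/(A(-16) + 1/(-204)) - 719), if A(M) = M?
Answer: -13367231/653 ≈ -20471.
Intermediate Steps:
Q(R) = 29 (Q(R) = 19 + 10 = 29)
Q(-15)*((-727 + 517)/(A(-16) + 1/(-204)) - 719) = 29*((-727 + 517)/(-16 + 1/(-204)) - 719) = 29*(-210/(-16 - 1/204) - 719) = 29*(-210/(-3265/204) - 719) = 29*(-210*(-204/3265) - 719) = 29*(8568/653 - 719) = 29*(-460939/653) = -13367231/653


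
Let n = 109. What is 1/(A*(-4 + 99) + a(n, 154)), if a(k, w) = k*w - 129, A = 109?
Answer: 1/27012 ≈ 3.7021e-5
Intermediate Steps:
a(k, w) = -129 + k*w
1/(A*(-4 + 99) + a(n, 154)) = 1/(109*(-4 + 99) + (-129 + 109*154)) = 1/(109*95 + (-129 + 16786)) = 1/(10355 + 16657) = 1/27012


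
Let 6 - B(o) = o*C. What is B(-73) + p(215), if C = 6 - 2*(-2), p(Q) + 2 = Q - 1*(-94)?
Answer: 1043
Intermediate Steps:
p(Q) = 92 + Q (p(Q) = -2 + (Q - 1*(-94)) = -2 + (Q + 94) = -2 + (94 + Q) = 92 + Q)
C = 10 (C = 6 + 4 = 10)
B(o) = 6 - 10*o (B(o) = 6 - o*10 = 6 - 10*o)
B(-73) + p(215) = (6 - 10*(-73)) + (92 + 215) = (6 + 730) + 307 = 736 + 307 = 1043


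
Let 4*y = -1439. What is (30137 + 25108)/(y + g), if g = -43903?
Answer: -73660/59017 ≈ -1.2481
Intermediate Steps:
y = -1439/4 (y = (1/4)*(-1439) = -1439/4 ≈ -359.75)
(30137 + 25108)/(y + g) = (30137 + 25108)/(-1439/4 - 43903) = 55245/(-177051/4) = 55245*(-4/177051) = -73660/59017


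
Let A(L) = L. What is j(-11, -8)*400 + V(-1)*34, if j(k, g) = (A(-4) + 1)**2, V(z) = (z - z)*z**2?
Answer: 3600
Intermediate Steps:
V(z) = 0 (V(z) = 0*z**2 = 0)
j(k, g) = 9 (j(k, g) = (-4 + 1)**2 = (-3)**2 = 9)
j(-11, -8)*400 + V(-1)*34 = 9*400 + 0*34 = 3600 + 0 = 3600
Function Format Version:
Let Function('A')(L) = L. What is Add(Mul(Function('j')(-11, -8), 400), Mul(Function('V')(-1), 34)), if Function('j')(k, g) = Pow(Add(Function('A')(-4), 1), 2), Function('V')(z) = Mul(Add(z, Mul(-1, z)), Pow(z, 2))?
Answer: 3600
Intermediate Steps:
Function('V')(z) = 0 (Function('V')(z) = Mul(0, Pow(z, 2)) = 0)
Function('j')(k, g) = 9 (Function('j')(k, g) = Pow(Add(-4, 1), 2) = Pow(-3, 2) = 9)
Add(Mul(Function('j')(-11, -8), 400), Mul(Function('V')(-1), 34)) = Add(Mul(9, 400), Mul(0, 34)) = Add(3600, 0) = 3600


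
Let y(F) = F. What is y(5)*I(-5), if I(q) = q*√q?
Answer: -25*I*√5 ≈ -55.902*I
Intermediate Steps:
I(q) = q^(3/2)
y(5)*I(-5) = 5*(-5)^(3/2) = 5*(-5*I*√5) = -25*I*√5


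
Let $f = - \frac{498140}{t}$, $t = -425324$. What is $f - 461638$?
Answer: $- \frac{49086305643}{106331} \approx -4.6164 \cdot 10^{5}$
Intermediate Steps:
$f = \frac{124535}{106331}$ ($f = - \frac{498140}{-425324} = \left(-498140\right) \left(- \frac{1}{425324}\right) = \frac{124535}{106331} \approx 1.1712$)
$f - 461638 = \frac{124535}{106331} - 461638 = - \frac{49086305643}{106331}$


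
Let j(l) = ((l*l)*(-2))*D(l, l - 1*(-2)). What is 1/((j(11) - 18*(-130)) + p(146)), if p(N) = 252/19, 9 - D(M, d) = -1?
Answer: -19/1268 ≈ -0.014984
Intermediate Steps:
D(M, d) = 10 (D(M, d) = 9 - 1*(-1) = 9 + 1 = 10)
j(l) = -20*l² (j(l) = ((l*l)*(-2))*10 = (l²*(-2))*10 = -2*l²*10 = -20*l²)
p(N) = 252/19 (p(N) = 252*(1/19) = 252/19)
1/((j(11) - 18*(-130)) + p(146)) = 1/((-20*11² - 18*(-130)) + 252/19) = 1/((-20*121 + 2340) + 252/19) = 1/((-2420 + 2340) + 252/19) = 1/(-80 + 252/19) = 1/(-1268/19) = -19/1268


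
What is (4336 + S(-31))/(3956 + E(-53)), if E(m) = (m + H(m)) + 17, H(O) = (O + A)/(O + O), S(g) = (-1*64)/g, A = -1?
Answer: 7127440/6441397 ≈ 1.1065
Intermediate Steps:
S(g) = -64/g
H(O) = (-1 + O)/(2*O) (H(O) = (O - 1)/(O + O) = (-1 + O)/((2*O)) = (-1 + O)*(1/(2*O)) = (-1 + O)/(2*O))
E(m) = 17 + m + (-1 + m)/(2*m) (E(m) = (m + (-1 + m)/(2*m)) + 17 = 17 + m + (-1 + m)/(2*m))
(4336 + S(-31))/(3956 + E(-53)) = (4336 - 64/(-31))/(3956 + (35/2 - 53 - ½/(-53))) = (4336 - 64*(-1/31))/(3956 + (35/2 - 53 - ½*(-1/53))) = (4336 + 64/31)/(3956 + (35/2 - 53 + 1/106)) = 134480/(31*(3956 - 1881/53)) = 134480/(31*(207787/53)) = (134480/31)*(53/207787) = 7127440/6441397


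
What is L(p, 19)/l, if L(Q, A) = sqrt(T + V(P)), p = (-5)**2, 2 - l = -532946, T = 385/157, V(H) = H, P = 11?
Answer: 2*sqrt(5181)/20918209 ≈ 6.8820e-6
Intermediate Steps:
T = 385/157 (T = 385*(1/157) = 385/157 ≈ 2.4522)
l = 532948 (l = 2 - 1*(-532946) = 2 + 532946 = 532948)
p = 25
L(Q, A) = 8*sqrt(5181)/157 (L(Q, A) = sqrt(385/157 + 11) = sqrt(2112/157) = 8*sqrt(5181)/157)
L(p, 19)/l = (8*sqrt(5181)/157)/532948 = (8*sqrt(5181)/157)*(1/532948) = 2*sqrt(5181)/20918209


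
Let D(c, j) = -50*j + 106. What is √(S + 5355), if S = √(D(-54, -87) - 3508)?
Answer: √(5355 + 2*√237) ≈ 73.388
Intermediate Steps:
D(c, j) = 106 - 50*j
S = 2*√237 (S = √((106 - 50*(-87)) - 3508) = √((106 + 4350) - 3508) = √(4456 - 3508) = √948 = 2*√237 ≈ 30.790)
√(S + 5355) = √(2*√237 + 5355) = √(5355 + 2*√237)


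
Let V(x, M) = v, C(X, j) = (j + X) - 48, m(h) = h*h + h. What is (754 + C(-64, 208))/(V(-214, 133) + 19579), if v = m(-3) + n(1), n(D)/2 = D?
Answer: 850/19587 ≈ 0.043396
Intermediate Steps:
m(h) = h + h² (m(h) = h² + h = h + h²)
n(D) = 2*D
C(X, j) = -48 + X + j (C(X, j) = (X + j) - 48 = -48 + X + j)
v = 8 (v = -3*(1 - 3) + 2*1 = -3*(-2) + 2 = 6 + 2 = 8)
V(x, M) = 8
(754 + C(-64, 208))/(V(-214, 133) + 19579) = (754 + (-48 - 64 + 208))/(8 + 19579) = (754 + 96)/19587 = 850*(1/19587) = 850/19587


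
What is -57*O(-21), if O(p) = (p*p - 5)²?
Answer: -10835472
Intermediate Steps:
O(p) = (-5 + p²)² (O(p) = (p² - 5)² = (-5 + p²)²)
-57*O(-21) = -57*(-5 + (-21)²)² = -57*(-5 + 441)² = -57*436² = -57*190096 = -10835472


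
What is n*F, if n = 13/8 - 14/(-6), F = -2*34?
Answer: -1615/6 ≈ -269.17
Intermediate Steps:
F = -68
n = 95/24 (n = 13*(⅛) - 14*(-⅙) = 13/8 + 7/3 = 95/24 ≈ 3.9583)
n*F = (95/24)*(-68) = -1615/6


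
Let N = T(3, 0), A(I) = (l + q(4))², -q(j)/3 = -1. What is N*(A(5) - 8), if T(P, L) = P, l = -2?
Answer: -21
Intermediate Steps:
q(j) = 3 (q(j) = -3*(-1) = 3)
A(I) = 1 (A(I) = (-2 + 3)² = 1² = 1)
N = 3
N*(A(5) - 8) = 3*(1 - 8) = 3*(-7) = -21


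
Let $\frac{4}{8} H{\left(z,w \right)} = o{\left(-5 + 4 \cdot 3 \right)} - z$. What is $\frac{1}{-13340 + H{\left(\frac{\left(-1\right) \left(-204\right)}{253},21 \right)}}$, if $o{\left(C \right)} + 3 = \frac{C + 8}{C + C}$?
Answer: $- \frac{1771}{23634827} \approx -7.4932 \cdot 10^{-5}$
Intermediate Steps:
$o{\left(C \right)} = -3 + \frac{8 + C}{2 C}$ ($o{\left(C \right)} = -3 + \frac{C + 8}{C + C} = -3 + \frac{8 + C}{2 C}$)
$H{\left(z,w \right)} = - \frac{27}{7} - 2 z$ ($H{\left(z,w \right)} = 2 \left(\left(- \frac{5}{2} + \frac{4}{-5 + 4 \cdot 3}\right) - z\right) = 2 \left(\left(- \frac{5}{2} + \frac{4}{-5 + 12}\right) - z\right) = 2 \left(\left(- \frac{5}{2} + \frac{4}{7}\right) - z\right) = 2 \left(- \frac{27}{14} - z\right) = - \frac{27}{7} - 2 z$)
$\frac{1}{-13340 + H{\left(\frac{\left(-1\right) \left(-204\right)}{253},21 \right)}} = \frac{1}{-13340 - \left(\frac{27}{7} + 2 \frac{\left(-1\right) \left(-204\right)}{253}\right)} = \frac{1}{-13340 - \left(\frac{27}{7} + 2 \cdot 204 \cdot \frac{1}{253}\right)} = \frac{1}{-13340 - \frac{9687}{1771}} = \frac{1}{- \frac{23634827}{1771}} = - \frac{1771}{23634827}$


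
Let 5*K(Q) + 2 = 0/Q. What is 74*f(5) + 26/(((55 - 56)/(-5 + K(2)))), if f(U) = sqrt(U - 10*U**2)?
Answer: 702/5 + 518*I*sqrt(5) ≈ 140.4 + 1158.3*I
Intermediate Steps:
K(Q) = -2/5 (K(Q) = -2/5 + (0/Q)/5 = -2/5 + (1/5)*0 = -2/5 + 0 = -2/5)
74*f(5) + 26/(((55 - 56)/(-5 + K(2)))) = 74*sqrt(5*(1 - 10*5)) + 26/(((55 - 56)/(-5 - 2/5))) = 74*sqrt(5*(1 - 50)) + 26/((-1/(-27/5))) = 74*sqrt(5*(-49)) + 26/((-1*(-5/27))) = 74*sqrt(-245) + 26/(5/27) = 74*(7*I*sqrt(5)) + 26*(27/5) = 518*I*sqrt(5) + 702/5 = 702/5 + 518*I*sqrt(5)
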